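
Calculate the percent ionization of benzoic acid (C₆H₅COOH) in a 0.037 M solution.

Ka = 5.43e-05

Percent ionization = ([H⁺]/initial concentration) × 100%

Using Ka equilibrium: x² + Ka×x - Ka×C = 0. Solving: [H⁺] = 1.3905e-03. Percent = (1.3905e-03/0.037) × 100

Percent ionization = 3.76%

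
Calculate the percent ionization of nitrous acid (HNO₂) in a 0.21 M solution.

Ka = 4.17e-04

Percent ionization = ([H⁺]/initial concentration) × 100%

Using Ka equilibrium: x² + Ka×x - Ka×C = 0. Solving: [H⁺] = 9.1517e-03. Percent = (9.1517e-03/0.21) × 100

Percent ionization = 4.36%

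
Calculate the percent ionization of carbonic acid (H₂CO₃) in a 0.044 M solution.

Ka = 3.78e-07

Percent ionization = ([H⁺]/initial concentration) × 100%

Using Ka equilibrium: x² + Ka×x - Ka×C = 0. Solving: [H⁺] = 1.2878e-04. Percent = (1.2878e-04/0.044) × 100

Percent ionization = 0.293%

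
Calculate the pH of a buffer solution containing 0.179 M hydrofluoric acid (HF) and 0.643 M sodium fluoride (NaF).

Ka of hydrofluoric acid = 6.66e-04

pKa = -log(6.66e-04) = 3.18. pH = pKa + log([A⁻]/[HA]) = 3.18 + log(0.643/0.179)

pH = 3.73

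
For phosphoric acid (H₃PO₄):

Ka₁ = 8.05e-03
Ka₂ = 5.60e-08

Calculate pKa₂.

pKa₂ = -log(Ka₂) = -log(5.60e-08) = 7.25.

pK_{a2} = 7.25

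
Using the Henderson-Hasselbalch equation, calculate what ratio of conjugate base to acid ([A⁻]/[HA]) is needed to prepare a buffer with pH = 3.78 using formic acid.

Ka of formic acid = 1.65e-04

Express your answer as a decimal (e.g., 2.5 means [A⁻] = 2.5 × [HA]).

pKa = -log(1.65e-04) = 3.7825. pH = pKa + log([A⁻]/[HA]), so log([A⁻]/[HA]) = pH − pKa = 3.78 − 3.7825 = -0.0025. [A⁻]/[HA] = 10^(-0.0025) = 0.994

[A⁻]/[HA] = 0.994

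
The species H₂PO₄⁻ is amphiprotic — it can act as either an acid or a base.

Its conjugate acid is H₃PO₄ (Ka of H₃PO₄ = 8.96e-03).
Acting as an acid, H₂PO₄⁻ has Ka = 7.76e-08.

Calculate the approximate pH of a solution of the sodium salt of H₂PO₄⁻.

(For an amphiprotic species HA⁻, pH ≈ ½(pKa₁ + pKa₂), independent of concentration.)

pKa₁ = -log(8.96e-03) = 2.05; pKa₂ = -log(7.76e-08) = 7.11. For an amphiprotic species, pH ≈ ½(pKa₁ + pKa₂) = ½(2.05 + 7.11) = 4.58.

pH = 4.58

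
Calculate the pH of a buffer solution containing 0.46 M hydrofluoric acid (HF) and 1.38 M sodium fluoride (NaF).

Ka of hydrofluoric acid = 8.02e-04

pKa = -log(8.02e-04) = 3.10. pH = pKa + log([A⁻]/[HA]) = 3.10 + log(1.38/0.46)

pH = 3.57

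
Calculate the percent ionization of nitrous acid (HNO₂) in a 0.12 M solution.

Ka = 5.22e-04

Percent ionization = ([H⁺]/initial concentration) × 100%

Using Ka equilibrium: x² + Ka×x - Ka×C = 0. Solving: [H⁺] = 7.6578e-03. Percent = (7.6578e-03/0.12) × 100

Percent ionization = 6.38%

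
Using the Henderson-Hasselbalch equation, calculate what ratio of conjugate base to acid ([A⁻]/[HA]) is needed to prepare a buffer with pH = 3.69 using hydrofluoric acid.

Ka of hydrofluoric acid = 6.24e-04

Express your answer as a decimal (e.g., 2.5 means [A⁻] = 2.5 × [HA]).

pKa = -log(6.24e-04) = 3.2048. pH = pKa + log([A⁻]/[HA]), so log([A⁻]/[HA]) = pH − pKa = 3.69 − 3.2048 = 0.4852. [A⁻]/[HA] = 10^(0.4852) = 3.06

[A⁻]/[HA] = 3.06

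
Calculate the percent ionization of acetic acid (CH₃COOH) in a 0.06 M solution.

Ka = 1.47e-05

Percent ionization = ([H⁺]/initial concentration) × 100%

Using Ka equilibrium: x² + Ka×x - Ka×C = 0. Solving: [H⁺] = 9.3183e-04. Percent = (9.3183e-04/0.06) × 100

Percent ionization = 1.55%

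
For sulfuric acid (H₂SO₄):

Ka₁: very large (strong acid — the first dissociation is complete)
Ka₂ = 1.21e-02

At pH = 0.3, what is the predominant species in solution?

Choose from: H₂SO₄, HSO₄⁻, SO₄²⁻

The first dissociation is complete, so H₂SO₄ itself is never the predominant species in water; pKa₂ = -log(1.21e-02) = 1.92. For a polyprotic acid the predominant species crosses at each pKa: below pKa_n the protonated form dominates, above it the deprotonated form does. At pH = 0.3, the predominant species is HSO₄⁻.

HSO₄⁻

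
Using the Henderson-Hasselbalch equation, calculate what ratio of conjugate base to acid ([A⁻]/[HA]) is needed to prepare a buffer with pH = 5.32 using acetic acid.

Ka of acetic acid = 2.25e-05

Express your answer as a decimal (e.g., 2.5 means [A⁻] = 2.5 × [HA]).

pKa = -log(2.25e-05) = 4.6478. pH = pKa + log([A⁻]/[HA]), so log([A⁻]/[HA]) = pH − pKa = 5.32 − 4.6478 = 0.6722. [A⁻]/[HA] = 10^(0.6722) = 4.70

[A⁻]/[HA] = 4.70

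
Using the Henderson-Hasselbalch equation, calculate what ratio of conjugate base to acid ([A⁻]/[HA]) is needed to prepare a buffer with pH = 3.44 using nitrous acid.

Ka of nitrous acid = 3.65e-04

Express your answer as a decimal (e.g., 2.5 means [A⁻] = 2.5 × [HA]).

pKa = -log(3.65e-04) = 3.4377. pH = pKa + log([A⁻]/[HA]), so log([A⁻]/[HA]) = pH − pKa = 3.44 − 3.4377 = 0.0023. [A⁻]/[HA] = 10^(0.0023) = 1.01

[A⁻]/[HA] = 1.01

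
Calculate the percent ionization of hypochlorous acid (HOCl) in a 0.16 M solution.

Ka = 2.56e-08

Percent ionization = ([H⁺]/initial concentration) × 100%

Using Ka equilibrium: x² + Ka×x - Ka×C = 0. Solving: [H⁺] = 6.3987e-05. Percent = (6.3987e-05/0.16) × 100

Percent ionization = 0.04%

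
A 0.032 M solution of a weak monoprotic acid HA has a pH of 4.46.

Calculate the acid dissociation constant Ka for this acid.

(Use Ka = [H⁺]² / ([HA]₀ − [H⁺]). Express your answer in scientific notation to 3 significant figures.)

[H⁺] = 10^(−pH) = 10^(−4.46) = 3.467e-05 M. For HA ⇌ H⁺ + A⁻, Ka = [H⁺][A⁻]/[HA] = [H⁺]² / ([HA]₀ − [H⁺]) = (3.467e-05)² / (0.032 − 3.467e-05) = 3.76e-08.

K_a = 3.76e-08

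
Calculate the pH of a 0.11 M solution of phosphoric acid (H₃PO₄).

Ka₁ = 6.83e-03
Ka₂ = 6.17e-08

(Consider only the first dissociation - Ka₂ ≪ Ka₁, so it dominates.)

First dissociation dominates. From Ka₁ = [H⁺][HA⁻]/[H₂A], x² + Ka₁·x − Ka₁·C = 0 with C = 0.11 M and Ka₁ = 6.83e-03. Solving: [H⁺] = (−Ka₁ + √(Ka₁² + 4·Ka₁·C)) / 2 = 2.4207e-02 M. pH = -log(2.4207e-02) = 1.62.

pH = 1.62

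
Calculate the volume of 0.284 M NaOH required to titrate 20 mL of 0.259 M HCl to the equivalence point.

At equivalence: moles acid = moles base. moles HCl = 0.259 × 20/1000 = 0.00518 mol. V_base = moles / 0.284 × 1000 = 18.2 mL.

V_{base} = 18.2 mL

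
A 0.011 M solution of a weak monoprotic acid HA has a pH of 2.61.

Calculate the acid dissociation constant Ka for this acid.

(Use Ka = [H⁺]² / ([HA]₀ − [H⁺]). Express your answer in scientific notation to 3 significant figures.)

[H⁺] = 10^(−pH) = 10^(−2.61) = 2.455e-03 M. For HA ⇌ H⁺ + A⁻, Ka = [H⁺][A⁻]/[HA] = [H⁺]² / ([HA]₀ − [H⁺]) = (2.455e-03)² / (0.011 − 2.455e-03) = 7.05e-04.

K_a = 7.05e-04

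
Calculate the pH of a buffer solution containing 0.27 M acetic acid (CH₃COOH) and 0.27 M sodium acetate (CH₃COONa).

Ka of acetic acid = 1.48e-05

pKa = -log(1.48e-05) = 4.83. pH = pKa + log([A⁻]/[HA]) = 4.83 + log(0.27/0.27)

pH = 4.83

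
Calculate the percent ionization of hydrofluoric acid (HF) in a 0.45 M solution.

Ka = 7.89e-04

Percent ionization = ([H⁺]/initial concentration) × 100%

Using Ka equilibrium: x² + Ka×x - Ka×C = 0. Solving: [H⁺] = 1.8452e-02. Percent = (1.8452e-02/0.45) × 100

Percent ionization = 4.1%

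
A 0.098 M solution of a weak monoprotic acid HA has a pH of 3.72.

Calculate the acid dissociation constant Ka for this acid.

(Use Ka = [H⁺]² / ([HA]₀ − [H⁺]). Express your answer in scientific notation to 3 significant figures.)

[H⁺] = 10^(−pH) = 10^(−3.72) = 1.905e-04 M. For HA ⇌ H⁺ + A⁻, Ka = [H⁺][A⁻]/[HA] = [H⁺]² / ([HA]₀ − [H⁺]) = (1.905e-04)² / (0.098 − 1.905e-04) = 3.71e-07.

K_a = 3.71e-07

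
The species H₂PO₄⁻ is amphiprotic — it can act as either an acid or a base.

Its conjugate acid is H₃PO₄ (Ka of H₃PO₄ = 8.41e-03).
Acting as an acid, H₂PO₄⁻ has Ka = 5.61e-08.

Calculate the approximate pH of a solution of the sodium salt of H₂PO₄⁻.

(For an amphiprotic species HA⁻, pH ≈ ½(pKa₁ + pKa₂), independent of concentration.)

pKa₁ = -log(8.41e-03) = 2.08; pKa₂ = -log(5.61e-08) = 7.25. For an amphiprotic species, pH ≈ ½(pKa₁ + pKa₂) = ½(2.08 + 7.25) = 4.66.

pH = 4.66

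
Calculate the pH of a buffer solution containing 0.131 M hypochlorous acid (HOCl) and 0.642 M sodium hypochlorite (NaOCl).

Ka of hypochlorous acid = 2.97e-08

pKa = -log(2.97e-08) = 7.53. pH = pKa + log([A⁻]/[HA]) = 7.53 + log(0.642/0.131)

pH = 8.22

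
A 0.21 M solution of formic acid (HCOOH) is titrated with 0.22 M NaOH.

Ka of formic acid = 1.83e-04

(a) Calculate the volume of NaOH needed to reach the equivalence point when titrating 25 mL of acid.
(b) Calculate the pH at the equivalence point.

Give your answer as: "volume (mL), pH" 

moles acid = 0.21 × 25/1000 = 0.00525 mol; V_base = moles/0.22 × 1000 = 23.9 mL. At equivalence only the conjugate base is present: [A⁻] = 0.00525/0.049 = 1.0744e-01 M. Kb = Kw/Ka = 5.46e-11; [OH⁻] = √(Kb × [A⁻]) = 2.4230e-06; pOH = 5.62; pH = 14 - pOH = 8.38.

V = 23.9 mL, pH = 8.38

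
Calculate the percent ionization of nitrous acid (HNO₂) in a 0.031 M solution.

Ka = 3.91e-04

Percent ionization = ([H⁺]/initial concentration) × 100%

Using Ka equilibrium: x² + Ka×x - Ka×C = 0. Solving: [H⁺] = 3.2915e-03. Percent = (3.2915e-03/0.031) × 100

Percent ionization = 10.6%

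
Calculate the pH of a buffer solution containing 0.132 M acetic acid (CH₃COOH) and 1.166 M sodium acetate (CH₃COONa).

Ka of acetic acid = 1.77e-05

pKa = -log(1.77e-05) = 4.75. pH = pKa + log([A⁻]/[HA]) = 4.75 + log(1.166/0.132)

pH = 5.70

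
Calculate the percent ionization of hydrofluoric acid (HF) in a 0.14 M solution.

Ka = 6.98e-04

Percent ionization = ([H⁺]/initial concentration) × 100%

Using Ka equilibrium: x² + Ka×x - Ka×C = 0. Solving: [H⁺] = 9.5425e-03. Percent = (9.5425e-03/0.14) × 100

Percent ionization = 6.82%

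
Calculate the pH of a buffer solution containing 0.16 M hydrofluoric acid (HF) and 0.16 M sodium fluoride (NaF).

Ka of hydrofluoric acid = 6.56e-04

pKa = -log(6.56e-04) = 3.18. pH = pKa + log([A⁻]/[HA]) = 3.18 + log(0.16/0.16)

pH = 3.18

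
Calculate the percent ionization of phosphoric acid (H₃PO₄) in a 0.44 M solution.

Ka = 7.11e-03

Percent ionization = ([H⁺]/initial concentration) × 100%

Using Ka equilibrium: x² + Ka×x - Ka×C = 0. Solving: [H⁺] = 5.2490e-02. Percent = (5.2490e-02/0.44) × 100

Percent ionization = 11.9%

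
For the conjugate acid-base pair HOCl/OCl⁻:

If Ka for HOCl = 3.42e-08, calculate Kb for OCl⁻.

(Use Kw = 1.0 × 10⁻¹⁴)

For a conjugate pair Ka × Kb = Kw, so Kb = Kw/Ka = 1.0 × 10⁻¹⁴ / 3.42e-08 = 2.92e-07.

K_b = 2.92e-07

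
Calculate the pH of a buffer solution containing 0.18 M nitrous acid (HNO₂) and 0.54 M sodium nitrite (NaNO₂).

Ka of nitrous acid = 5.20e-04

pKa = -log(5.20e-04) = 3.28. pH = pKa + log([A⁻]/[HA]) = 3.28 + log(0.54/0.18)

pH = 3.76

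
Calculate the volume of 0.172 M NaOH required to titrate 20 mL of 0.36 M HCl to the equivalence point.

At equivalence: moles acid = moles base. moles HCl = 0.36 × 20/1000 = 0.0072 mol. V_base = moles / 0.172 × 1000 = 41.9 mL.

V_{base} = 41.9 mL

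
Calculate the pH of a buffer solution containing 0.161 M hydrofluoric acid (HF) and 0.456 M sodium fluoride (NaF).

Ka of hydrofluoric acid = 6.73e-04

pKa = -log(6.73e-04) = 3.17. pH = pKa + log([A⁻]/[HA]) = 3.17 + log(0.456/0.161)

pH = 3.62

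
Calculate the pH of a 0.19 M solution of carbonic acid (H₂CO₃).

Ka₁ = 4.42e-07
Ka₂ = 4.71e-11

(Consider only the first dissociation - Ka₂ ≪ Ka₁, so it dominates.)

First dissociation dominates. From Ka₁ = [H⁺][HA⁻]/[H₂A], x² + Ka₁·x − Ka₁·C = 0 with C = 0.19 M and Ka₁ = 4.42e-07. Solving: [H⁺] = (−Ka₁ + √(Ka₁² + 4·Ka₁·C)) / 2 = 2.8957e-04 M. pH = -log(2.8957e-04) = 3.54.

pH = 3.54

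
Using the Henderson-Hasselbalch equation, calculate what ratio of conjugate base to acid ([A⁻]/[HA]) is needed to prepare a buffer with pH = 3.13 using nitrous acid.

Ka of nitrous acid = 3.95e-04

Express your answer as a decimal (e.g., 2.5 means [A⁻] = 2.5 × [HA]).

pKa = -log(3.95e-04) = 3.4034. pH = pKa + log([A⁻]/[HA]), so log([A⁻]/[HA]) = pH − pKa = 3.13 − 3.4034 = -0.2734. [A⁻]/[HA] = 10^(-0.2734) = 0.533

[A⁻]/[HA] = 0.533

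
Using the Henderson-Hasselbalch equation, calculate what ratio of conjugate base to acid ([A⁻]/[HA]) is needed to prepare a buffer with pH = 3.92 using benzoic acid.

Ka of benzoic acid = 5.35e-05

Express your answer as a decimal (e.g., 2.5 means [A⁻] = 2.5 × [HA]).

pKa = -log(5.35e-05) = 4.2716. pH = pKa + log([A⁻]/[HA]), so log([A⁻]/[HA]) = pH − pKa = 3.92 − 4.2716 = -0.3516. [A⁻]/[HA] = 10^(-0.3516) = 0.445

[A⁻]/[HA] = 0.445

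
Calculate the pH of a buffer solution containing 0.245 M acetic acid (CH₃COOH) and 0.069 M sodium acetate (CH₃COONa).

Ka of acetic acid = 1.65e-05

pKa = -log(1.65e-05) = 4.78. pH = pKa + log([A⁻]/[HA]) = 4.78 + log(0.069/0.245)

pH = 4.23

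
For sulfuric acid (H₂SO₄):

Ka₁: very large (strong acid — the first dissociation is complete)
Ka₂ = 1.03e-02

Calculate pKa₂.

pKa₂ = -log(Ka₂) = -log(1.03e-02) = 1.99.

pK_{a2} = 1.99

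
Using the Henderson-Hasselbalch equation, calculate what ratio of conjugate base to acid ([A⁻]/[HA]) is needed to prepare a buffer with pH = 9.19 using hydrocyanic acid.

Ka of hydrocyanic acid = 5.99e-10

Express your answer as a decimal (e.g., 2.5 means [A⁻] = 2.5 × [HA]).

pKa = -log(5.99e-10) = 9.2226. pH = pKa + log([A⁻]/[HA]), so log([A⁻]/[HA]) = pH − pKa = 9.19 − 9.2226 = -0.0326. [A⁻]/[HA] = 10^(-0.0326) = 0.928

[A⁻]/[HA] = 0.928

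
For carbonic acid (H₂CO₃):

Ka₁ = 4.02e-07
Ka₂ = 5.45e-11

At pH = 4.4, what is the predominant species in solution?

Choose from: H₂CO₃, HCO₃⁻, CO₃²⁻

pKa₁ = 6.40, pKa₂ = 10.26. For a polyprotic acid the predominant species crosses at each pKa: below pKa_n the protonated form dominates, above it the deprotonated form does. At pH = 4.4, the predominant species is H₂CO₃.

H₂CO₃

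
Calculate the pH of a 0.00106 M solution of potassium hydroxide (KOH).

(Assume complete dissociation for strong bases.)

[OH⁻] = 0.00106 M for strong base. pOH = -log[OH⁻] = 2.97, pH = 14 - pOH

pH = 11.03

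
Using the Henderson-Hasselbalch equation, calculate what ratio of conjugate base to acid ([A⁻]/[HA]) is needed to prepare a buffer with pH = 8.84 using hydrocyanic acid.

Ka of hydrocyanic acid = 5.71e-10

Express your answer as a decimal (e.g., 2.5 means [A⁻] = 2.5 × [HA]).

pKa = -log(5.71e-10) = 9.2434. pH = pKa + log([A⁻]/[HA]), so log([A⁻]/[HA]) = pH − pKa = 8.84 − 9.2434 = -0.4034. [A⁻]/[HA] = 10^(-0.4034) = 0.395

[A⁻]/[HA] = 0.395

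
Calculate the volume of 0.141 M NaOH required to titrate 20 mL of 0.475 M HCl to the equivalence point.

At equivalence: moles acid = moles base. moles HCl = 0.475 × 20/1000 = 0.0095 mol. V_base = moles / 0.141 × 1000 = 67.4 mL.

V_{base} = 67.4 mL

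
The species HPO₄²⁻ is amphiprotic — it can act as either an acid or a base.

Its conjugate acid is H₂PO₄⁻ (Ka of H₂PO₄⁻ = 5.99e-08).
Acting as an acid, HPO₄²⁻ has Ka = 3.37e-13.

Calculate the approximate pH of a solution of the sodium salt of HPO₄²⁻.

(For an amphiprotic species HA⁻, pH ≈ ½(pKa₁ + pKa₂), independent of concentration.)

pKa₁ = -log(5.99e-08) = 7.22; pKa₂ = -log(3.37e-13) = 12.47. For an amphiprotic species, pH ≈ ½(pKa₁ + pKa₂) = ½(7.22 + 12.47) = 9.85.

pH = 9.85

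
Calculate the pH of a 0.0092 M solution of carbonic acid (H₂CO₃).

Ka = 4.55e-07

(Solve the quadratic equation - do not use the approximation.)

x² + Ka×x - Ka×C = 0. Using quadratic formula: [H⁺] = 6.4472e-05

pH = 4.19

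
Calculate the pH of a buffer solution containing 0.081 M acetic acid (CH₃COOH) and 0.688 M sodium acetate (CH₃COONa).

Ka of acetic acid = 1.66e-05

pKa = -log(1.66e-05) = 4.78. pH = pKa + log([A⁻]/[HA]) = 4.78 + log(0.688/0.081)

pH = 5.71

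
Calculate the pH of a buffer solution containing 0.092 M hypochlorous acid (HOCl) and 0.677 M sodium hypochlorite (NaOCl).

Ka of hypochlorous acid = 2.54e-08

pKa = -log(2.54e-08) = 7.60. pH = pKa + log([A⁻]/[HA]) = 7.60 + log(0.677/0.092)

pH = 8.46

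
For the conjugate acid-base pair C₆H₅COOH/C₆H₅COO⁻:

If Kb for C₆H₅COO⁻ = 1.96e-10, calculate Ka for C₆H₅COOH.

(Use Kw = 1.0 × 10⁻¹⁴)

For a conjugate pair Ka × Kb = Kw, so Ka = Kw/Kb = 1.0 × 10⁻¹⁴ / 1.96e-10 = 5.10e-05.

K_a = 5.10e-05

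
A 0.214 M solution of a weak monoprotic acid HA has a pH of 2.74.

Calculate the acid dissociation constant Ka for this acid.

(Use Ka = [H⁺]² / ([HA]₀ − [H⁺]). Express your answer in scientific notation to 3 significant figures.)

[H⁺] = 10^(−pH) = 10^(−2.74) = 1.820e-03 M. For HA ⇌ H⁺ + A⁻, Ka = [H⁺][A⁻]/[HA] = [H⁺]² / ([HA]₀ − [H⁺]) = (1.820e-03)² / (0.214 − 1.820e-03) = 1.56e-05.

K_a = 1.56e-05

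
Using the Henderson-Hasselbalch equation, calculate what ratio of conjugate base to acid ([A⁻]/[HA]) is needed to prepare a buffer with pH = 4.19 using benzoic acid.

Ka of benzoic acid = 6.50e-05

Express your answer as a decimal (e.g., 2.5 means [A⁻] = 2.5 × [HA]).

pKa = -log(6.50e-05) = 4.1871. pH = pKa + log([A⁻]/[HA]), so log([A⁻]/[HA]) = pH − pKa = 4.19 − 4.1871 = 0.0029. [A⁻]/[HA] = 10^(0.0029) = 1.01

[A⁻]/[HA] = 1.01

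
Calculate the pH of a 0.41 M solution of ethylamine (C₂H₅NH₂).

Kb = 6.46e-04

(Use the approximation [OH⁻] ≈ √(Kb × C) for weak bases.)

[OH⁻] = √(Kb × C) = √(6.46e-04 × 0.41) = 1.6275e-02. pOH = 1.79, pH = 14 - pOH

pH = 12.21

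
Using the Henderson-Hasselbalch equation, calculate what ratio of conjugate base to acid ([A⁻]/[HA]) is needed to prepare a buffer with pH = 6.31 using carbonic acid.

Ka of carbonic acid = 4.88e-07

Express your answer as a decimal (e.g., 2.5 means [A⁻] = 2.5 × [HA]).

pKa = -log(4.88e-07) = 6.3116. pH = pKa + log([A⁻]/[HA]), so log([A⁻]/[HA]) = pH − pKa = 6.31 − 6.3116 = -0.0016. [A⁻]/[HA] = 10^(-0.0016) = 0.996

[A⁻]/[HA] = 0.996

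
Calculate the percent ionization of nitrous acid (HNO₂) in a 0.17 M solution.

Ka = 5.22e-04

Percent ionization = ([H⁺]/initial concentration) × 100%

Using Ka equilibrium: x² + Ka×x - Ka×C = 0. Solving: [H⁺] = 9.1628e-03. Percent = (9.1628e-03/0.17) × 100

Percent ionization = 5.39%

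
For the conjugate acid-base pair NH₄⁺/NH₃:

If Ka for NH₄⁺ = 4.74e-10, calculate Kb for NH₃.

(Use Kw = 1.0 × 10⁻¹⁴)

For a conjugate pair Ka × Kb = Kw, so Kb = Kw/Ka = 1.0 × 10⁻¹⁴ / 4.74e-10 = 2.11e-05.

K_b = 2.11e-05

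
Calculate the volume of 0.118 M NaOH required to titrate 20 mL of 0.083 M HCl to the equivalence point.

At equivalence: moles acid = moles base. moles HCl = 0.083 × 20/1000 = 0.00166 mol. V_base = moles / 0.118 × 1000 = 14.1 mL.

V_{base} = 14.1 mL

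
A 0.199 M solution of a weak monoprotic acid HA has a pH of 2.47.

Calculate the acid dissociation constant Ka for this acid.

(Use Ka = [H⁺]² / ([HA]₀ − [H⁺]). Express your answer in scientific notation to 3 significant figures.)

[H⁺] = 10^(−pH) = 10^(−2.47) = 3.388e-03 M. For HA ⇌ H⁺ + A⁻, Ka = [H⁺][A⁻]/[HA] = [H⁺]² / ([HA]₀ − [H⁺]) = (3.388e-03)² / (0.199 − 3.388e-03) = 5.87e-05.

K_a = 5.87e-05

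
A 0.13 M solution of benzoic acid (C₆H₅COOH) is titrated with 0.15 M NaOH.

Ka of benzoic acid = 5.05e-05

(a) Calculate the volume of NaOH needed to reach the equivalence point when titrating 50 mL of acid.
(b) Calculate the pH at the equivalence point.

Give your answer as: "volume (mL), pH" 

moles acid = 0.13 × 50/1000 = 0.0065 mol; V_base = moles/0.15 × 1000 = 43.3 mL. At equivalence only the conjugate base is present: [A⁻] = 0.0065/0.093 = 6.9643e-02 M. Kb = Kw/Ka = 1.98e-10; [OH⁻] = √(Kb × [A⁻]) = 3.7136e-06; pOH = 5.43; pH = 14 - pOH = 8.57.

V = 43.3 mL, pH = 8.57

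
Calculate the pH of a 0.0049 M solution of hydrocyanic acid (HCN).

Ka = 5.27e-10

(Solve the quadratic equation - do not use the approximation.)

x² + Ka×x - Ka×C = 0. Using quadratic formula: [H⁺] = 1.6067e-06

pH = 5.79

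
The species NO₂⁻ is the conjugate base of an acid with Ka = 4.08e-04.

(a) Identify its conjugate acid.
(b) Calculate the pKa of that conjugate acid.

(a) The conjugate acid is formed by adding one H⁺ to NO₂⁻, giving HNO₂. (b) pKa = -log(Ka) = -log(4.08e-04) = 3.39.

Conjugate acid: HNO₂; pK_a = 3.39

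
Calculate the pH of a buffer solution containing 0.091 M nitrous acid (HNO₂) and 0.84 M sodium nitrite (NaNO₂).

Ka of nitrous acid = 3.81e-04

pKa = -log(3.81e-04) = 3.42. pH = pKa + log([A⁻]/[HA]) = 3.42 + log(0.84/0.091)

pH = 4.38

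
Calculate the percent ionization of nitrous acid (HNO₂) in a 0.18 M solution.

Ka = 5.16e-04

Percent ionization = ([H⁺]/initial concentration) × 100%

Using Ka equilibrium: x² + Ka×x - Ka×C = 0. Solving: [H⁺] = 9.3829e-03. Percent = (9.3829e-03/0.18) × 100

Percent ionization = 5.21%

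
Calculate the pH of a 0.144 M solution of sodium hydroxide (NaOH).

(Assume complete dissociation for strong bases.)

[OH⁻] = 0.144 M for strong base. pOH = -log[OH⁻] = 0.84, pH = 14 - pOH

pH = 13.16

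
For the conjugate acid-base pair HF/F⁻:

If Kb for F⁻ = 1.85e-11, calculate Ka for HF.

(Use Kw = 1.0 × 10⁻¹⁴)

For a conjugate pair Ka × Kb = Kw, so Ka = Kw/Kb = 1.0 × 10⁻¹⁴ / 1.85e-11 = 5.41e-04.

K_a = 5.41e-04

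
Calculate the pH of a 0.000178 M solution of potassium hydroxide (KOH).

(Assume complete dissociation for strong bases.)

[OH⁻] = 0.000178 M for strong base. pOH = -log[OH⁻] = 3.75, pH = 14 - pOH

pH = 10.25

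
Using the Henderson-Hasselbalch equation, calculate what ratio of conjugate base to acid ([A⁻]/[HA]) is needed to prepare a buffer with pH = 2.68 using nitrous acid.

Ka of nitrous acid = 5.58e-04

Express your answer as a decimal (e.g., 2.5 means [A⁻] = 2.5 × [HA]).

pKa = -log(5.58e-04) = 3.2534. pH = pKa + log([A⁻]/[HA]), so log([A⁻]/[HA]) = pH − pKa = 2.68 − 3.2534 = -0.5734. [A⁻]/[HA] = 10^(-0.5734) = 0.267

[A⁻]/[HA] = 0.267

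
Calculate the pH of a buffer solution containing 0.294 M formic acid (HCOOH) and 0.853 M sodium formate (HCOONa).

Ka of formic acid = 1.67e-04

pKa = -log(1.67e-04) = 3.78. pH = pKa + log([A⁻]/[HA]) = 3.78 + log(0.853/0.294)

pH = 4.24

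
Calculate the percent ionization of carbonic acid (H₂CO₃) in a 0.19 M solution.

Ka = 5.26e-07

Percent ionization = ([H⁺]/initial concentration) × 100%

Using Ka equilibrium: x² + Ka×x - Ka×C = 0. Solving: [H⁺] = 3.1587e-04. Percent = (3.1587e-04/0.19) × 100

Percent ionization = 0.166%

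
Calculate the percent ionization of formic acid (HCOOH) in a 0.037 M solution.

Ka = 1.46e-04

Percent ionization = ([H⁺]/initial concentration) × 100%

Using Ka equilibrium: x² + Ka×x - Ka×C = 0. Solving: [H⁺] = 2.2524e-03. Percent = (2.2524e-03/0.037) × 100

Percent ionization = 6.09%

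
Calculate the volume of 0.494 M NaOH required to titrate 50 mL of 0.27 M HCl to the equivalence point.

At equivalence: moles acid = moles base. moles HCl = 0.27 × 50/1000 = 0.0135 mol. V_base = moles / 0.494 × 1000 = 27.3 mL.

V_{base} = 27.3 mL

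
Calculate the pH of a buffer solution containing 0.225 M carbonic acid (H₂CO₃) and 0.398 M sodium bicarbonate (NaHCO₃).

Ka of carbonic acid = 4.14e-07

pKa = -log(4.14e-07) = 6.38. pH = pKa + log([A⁻]/[HA]) = 6.38 + log(0.398/0.225)

pH = 6.63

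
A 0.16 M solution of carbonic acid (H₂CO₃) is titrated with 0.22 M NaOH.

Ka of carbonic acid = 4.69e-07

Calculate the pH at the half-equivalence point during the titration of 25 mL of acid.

At half-equivalence [HA] = [A⁻], so Henderson-Hasselbalch gives pH = pKa = -log(4.69e-07) = 6.33.

pH = pKa = 6.33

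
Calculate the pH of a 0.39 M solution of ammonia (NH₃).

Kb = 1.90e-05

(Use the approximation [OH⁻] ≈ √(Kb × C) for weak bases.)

[OH⁻] = √(Kb × C) = √(1.90e-05 × 0.39) = 2.7221e-03. pOH = 2.57, pH = 14 - pOH

pH = 11.43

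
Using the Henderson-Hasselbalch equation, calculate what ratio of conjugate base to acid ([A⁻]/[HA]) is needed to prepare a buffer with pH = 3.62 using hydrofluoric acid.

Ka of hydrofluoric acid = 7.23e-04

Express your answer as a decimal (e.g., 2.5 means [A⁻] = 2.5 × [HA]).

pKa = -log(7.23e-04) = 3.1409. pH = pKa + log([A⁻]/[HA]), so log([A⁻]/[HA]) = pH − pKa = 3.62 − 3.1409 = 0.4791. [A⁻]/[HA] = 10^(0.4791) = 3.01

[A⁻]/[HA] = 3.01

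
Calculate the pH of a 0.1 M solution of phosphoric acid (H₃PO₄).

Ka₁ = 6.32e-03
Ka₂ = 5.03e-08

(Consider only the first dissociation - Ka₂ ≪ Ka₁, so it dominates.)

First dissociation dominates. From Ka₁ = [H⁺][HA⁻]/[H₂A], x² + Ka₁·x − Ka₁·C = 0 with C = 0.1 M and Ka₁ = 6.32e-03. Solving: [H⁺] = (−Ka₁ + √(Ka₁² + 4·Ka₁·C)) / 2 = 2.2177e-02 M. pH = -log(2.2177e-02) = 1.65.

pH = 1.65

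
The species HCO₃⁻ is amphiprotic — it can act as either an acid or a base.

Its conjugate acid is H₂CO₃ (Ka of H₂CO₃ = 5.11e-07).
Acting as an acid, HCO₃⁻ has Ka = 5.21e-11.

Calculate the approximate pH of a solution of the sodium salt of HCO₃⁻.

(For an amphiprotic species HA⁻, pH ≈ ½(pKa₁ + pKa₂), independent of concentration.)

pKa₁ = -log(5.11e-07) = 6.29; pKa₂ = -log(5.21e-11) = 10.28. For an amphiprotic species, pH ≈ ½(pKa₁ + pKa₂) = ½(6.29 + 10.28) = 8.29.

pH = 8.29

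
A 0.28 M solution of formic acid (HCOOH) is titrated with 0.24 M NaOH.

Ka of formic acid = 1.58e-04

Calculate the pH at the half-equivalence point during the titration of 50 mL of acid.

At half-equivalence [HA] = [A⁻], so Henderson-Hasselbalch gives pH = pKa = -log(1.58e-04) = 3.80.

pH = pKa = 3.80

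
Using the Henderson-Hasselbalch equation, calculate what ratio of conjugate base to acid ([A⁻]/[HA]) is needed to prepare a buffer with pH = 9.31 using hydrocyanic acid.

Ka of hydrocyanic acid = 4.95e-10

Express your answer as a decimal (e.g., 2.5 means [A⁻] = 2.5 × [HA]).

pKa = -log(4.95e-10) = 9.3054. pH = pKa + log([A⁻]/[HA]), so log([A⁻]/[HA]) = pH − pKa = 9.31 − 9.3054 = 0.0046. [A⁻]/[HA] = 10^(0.0046) = 1.01

[A⁻]/[HA] = 1.01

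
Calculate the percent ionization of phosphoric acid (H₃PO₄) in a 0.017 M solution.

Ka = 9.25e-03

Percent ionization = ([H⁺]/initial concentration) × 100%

Using Ka equilibrium: x² + Ka×x - Ka×C = 0. Solving: [H⁺] = 8.7407e-03. Percent = (8.7407e-03/0.017) × 100

Percent ionization = 51.4%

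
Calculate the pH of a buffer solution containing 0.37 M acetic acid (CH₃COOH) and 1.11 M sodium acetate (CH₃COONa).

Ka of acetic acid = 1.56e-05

pKa = -log(1.56e-05) = 4.81. pH = pKa + log([A⁻]/[HA]) = 4.81 + log(1.11/0.37)

pH = 5.28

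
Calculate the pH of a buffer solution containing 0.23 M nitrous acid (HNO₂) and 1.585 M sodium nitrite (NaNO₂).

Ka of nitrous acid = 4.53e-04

pKa = -log(4.53e-04) = 3.34. pH = pKa + log([A⁻]/[HA]) = 3.34 + log(1.585/0.23)

pH = 4.18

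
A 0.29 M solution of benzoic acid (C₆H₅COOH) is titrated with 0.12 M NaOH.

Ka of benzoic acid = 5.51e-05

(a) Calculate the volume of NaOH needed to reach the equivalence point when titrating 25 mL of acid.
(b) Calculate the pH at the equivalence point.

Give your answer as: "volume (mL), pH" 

moles acid = 0.29 × 25/1000 = 0.00725 mol; V_base = moles/0.12 × 1000 = 60.4 mL. At equivalence only the conjugate base is present: [A⁻] = 0.00725/0.085 = 8.4878e-02 M. Kb = Kw/Ka = 1.81e-10; [OH⁻] = √(Kb × [A⁻]) = 3.9248e-06; pOH = 5.41; pH = 14 - pOH = 8.59.

V = 60.4 mL, pH = 8.59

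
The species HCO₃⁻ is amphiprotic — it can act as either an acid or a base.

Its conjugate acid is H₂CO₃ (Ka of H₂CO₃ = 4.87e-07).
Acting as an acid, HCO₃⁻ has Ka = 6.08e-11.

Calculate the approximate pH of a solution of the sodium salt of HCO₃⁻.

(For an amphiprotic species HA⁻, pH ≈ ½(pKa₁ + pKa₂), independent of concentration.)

pKa₁ = -log(4.87e-07) = 6.31; pKa₂ = -log(6.08e-11) = 10.22. For an amphiprotic species, pH ≈ ½(pKa₁ + pKa₂) = ½(6.31 + 10.22) = 8.26.

pH = 8.26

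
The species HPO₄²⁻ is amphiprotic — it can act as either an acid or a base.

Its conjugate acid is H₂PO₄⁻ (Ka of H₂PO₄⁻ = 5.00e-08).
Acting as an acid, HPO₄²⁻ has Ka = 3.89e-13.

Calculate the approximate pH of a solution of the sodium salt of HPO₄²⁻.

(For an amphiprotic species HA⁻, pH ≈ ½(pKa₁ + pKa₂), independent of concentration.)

pKa₁ = -log(5.00e-08) = 7.30; pKa₂ = -log(3.89e-13) = 12.41. For an amphiprotic species, pH ≈ ½(pKa₁ + pKa₂) = ½(7.30 + 12.41) = 9.86.

pH = 9.86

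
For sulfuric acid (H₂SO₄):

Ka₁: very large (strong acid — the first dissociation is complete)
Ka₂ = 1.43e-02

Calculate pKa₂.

pKa₂ = -log(Ka₂) = -log(1.43e-02) = 1.84.

pK_{a2} = 1.84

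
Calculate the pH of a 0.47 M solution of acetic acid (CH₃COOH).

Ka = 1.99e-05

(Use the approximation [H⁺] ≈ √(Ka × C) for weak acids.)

[H⁺] = √(Ka × C) = √(1.99e-05 × 0.47) = 3.0583e-03. pH = -log(3.0583e-03)

pH = 2.51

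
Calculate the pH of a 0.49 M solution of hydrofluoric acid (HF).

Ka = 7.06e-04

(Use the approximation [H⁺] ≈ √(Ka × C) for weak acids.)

[H⁺] = √(Ka × C) = √(7.06e-04 × 0.49) = 1.8599e-02. pH = -log(1.8599e-02)

pH = 1.73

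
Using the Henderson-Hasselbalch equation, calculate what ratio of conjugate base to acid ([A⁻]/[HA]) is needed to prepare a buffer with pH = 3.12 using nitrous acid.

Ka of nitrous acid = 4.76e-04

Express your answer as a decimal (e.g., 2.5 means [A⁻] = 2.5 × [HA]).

pKa = -log(4.76e-04) = 3.3224. pH = pKa + log([A⁻]/[HA]), so log([A⁻]/[HA]) = pH − pKa = 3.12 − 3.3224 = -0.2024. [A⁻]/[HA] = 10^(-0.2024) = 0.627

[A⁻]/[HA] = 0.627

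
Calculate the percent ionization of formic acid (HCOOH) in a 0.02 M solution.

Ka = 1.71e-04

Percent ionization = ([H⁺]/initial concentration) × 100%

Using Ka equilibrium: x² + Ka×x - Ka×C = 0. Solving: [H⁺] = 1.7658e-03. Percent = (1.7658e-03/0.02) × 100

Percent ionization = 8.83%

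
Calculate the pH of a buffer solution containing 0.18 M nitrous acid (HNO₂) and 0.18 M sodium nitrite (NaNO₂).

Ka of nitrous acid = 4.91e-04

pKa = -log(4.91e-04) = 3.31. pH = pKa + log([A⁻]/[HA]) = 3.31 + log(0.18/0.18)

pH = 3.31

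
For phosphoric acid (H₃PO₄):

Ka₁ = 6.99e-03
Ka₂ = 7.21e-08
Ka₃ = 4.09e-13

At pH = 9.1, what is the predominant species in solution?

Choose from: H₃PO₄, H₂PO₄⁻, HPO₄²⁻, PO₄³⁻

pKa₁ = 2.16, pKa₂ = 7.14, pKa₃ = 12.39. For a polyprotic acid the predominant species crosses at each pKa: below pKa_n the protonated form dominates, above it the deprotonated form does. At pH = 9.1, the predominant species is HPO₄²⁻.

HPO₄²⁻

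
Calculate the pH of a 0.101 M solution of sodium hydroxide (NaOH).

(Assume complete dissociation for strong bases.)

[OH⁻] = 0.101 M for strong base. pOH = -log[OH⁻] = 1.00, pH = 14 - pOH

pH = 13.00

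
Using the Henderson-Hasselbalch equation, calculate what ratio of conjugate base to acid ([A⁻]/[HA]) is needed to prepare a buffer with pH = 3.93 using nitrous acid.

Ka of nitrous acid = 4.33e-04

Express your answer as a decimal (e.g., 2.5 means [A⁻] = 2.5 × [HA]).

pKa = -log(4.33e-04) = 3.3635. pH = pKa + log([A⁻]/[HA]), so log([A⁻]/[HA]) = pH − pKa = 3.93 − 3.3635 = 0.5665. [A⁻]/[HA] = 10^(0.5665) = 3.69

[A⁻]/[HA] = 3.69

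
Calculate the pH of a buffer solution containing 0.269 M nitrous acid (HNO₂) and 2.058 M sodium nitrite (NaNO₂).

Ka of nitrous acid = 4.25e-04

pKa = -log(4.25e-04) = 3.37. pH = pKa + log([A⁻]/[HA]) = 3.37 + log(2.058/0.269)

pH = 4.26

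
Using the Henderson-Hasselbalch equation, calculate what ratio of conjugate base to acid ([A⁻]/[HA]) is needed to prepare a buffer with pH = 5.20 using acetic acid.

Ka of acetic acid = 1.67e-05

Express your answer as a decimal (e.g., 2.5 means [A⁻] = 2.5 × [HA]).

pKa = -log(1.67e-05) = 4.7773. pH = pKa + log([A⁻]/[HA]), so log([A⁻]/[HA]) = pH − pKa = 5.20 − 4.7773 = 0.4227. [A⁻]/[HA] = 10^(0.4227) = 2.65

[A⁻]/[HA] = 2.65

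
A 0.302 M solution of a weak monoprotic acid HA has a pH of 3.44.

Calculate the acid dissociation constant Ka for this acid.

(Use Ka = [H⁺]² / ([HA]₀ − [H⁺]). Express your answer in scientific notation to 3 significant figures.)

[H⁺] = 10^(−pH) = 10^(−3.44) = 3.631e-04 M. For HA ⇌ H⁺ + A⁻, Ka = [H⁺][A⁻]/[HA] = [H⁺]² / ([HA]₀ − [H⁺]) = (3.631e-04)² / (0.302 − 3.631e-04) = 4.37e-07.

K_a = 4.37e-07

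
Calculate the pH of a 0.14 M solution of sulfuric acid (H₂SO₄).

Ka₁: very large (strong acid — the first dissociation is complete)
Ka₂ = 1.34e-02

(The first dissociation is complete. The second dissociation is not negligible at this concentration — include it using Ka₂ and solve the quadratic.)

First dissociation is complete: [H⁺]₀ = [HSO₄⁻]₀ = C = 0.14 M. Second dissociation HSO₄⁻ ⇌ H⁺ + SO₄²⁻: let x = [SO₄²⁻]. Ka₂ = (C + x)·x / (C − x) = 1.34e-02 → x² + (C + Ka₂)·x − Ka₂·C = 0 → x² + 0.15340·x − 1.876e-03 = 0. x = (−0.15340 + √(0.15340² + 4 × 1.876e-03)) / 2 = 1.1385e-02 M. [H⁺] = C + x = 0.14 + 1.1385e-02 = 1.5138e-01 M. pH = -log(1.5138e-01) = 0.82.

pH = 0.82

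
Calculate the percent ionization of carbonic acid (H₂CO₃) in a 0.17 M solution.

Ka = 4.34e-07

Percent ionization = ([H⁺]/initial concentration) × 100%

Using Ka equilibrium: x² + Ka×x - Ka×C = 0. Solving: [H⁺] = 2.7141e-04. Percent = (2.7141e-04/0.17) × 100

Percent ionization = 0.16%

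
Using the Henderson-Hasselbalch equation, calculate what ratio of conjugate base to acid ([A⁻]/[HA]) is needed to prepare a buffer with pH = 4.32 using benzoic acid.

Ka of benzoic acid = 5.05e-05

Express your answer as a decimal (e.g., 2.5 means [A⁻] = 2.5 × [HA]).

pKa = -log(5.05e-05) = 4.2967. pH = pKa + log([A⁻]/[HA]), so log([A⁻]/[HA]) = pH − pKa = 4.32 − 4.2967 = 0.0233. [A⁻]/[HA] = 10^(0.0233) = 1.06

[A⁻]/[HA] = 1.06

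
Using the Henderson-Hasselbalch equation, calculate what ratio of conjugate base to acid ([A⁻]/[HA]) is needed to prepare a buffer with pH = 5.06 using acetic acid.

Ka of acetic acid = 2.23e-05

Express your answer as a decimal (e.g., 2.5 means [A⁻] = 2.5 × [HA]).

pKa = -log(2.23e-05) = 4.6517. pH = pKa + log([A⁻]/[HA]), so log([A⁻]/[HA]) = pH − pKa = 5.06 − 4.6517 = 0.4083. [A⁻]/[HA] = 10^(0.4083) = 2.56

[A⁻]/[HA] = 2.56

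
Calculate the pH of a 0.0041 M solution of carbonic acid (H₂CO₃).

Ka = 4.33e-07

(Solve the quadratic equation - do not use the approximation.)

x² + Ka×x - Ka×C = 0. Using quadratic formula: [H⁺] = 4.1918e-05

pH = 4.38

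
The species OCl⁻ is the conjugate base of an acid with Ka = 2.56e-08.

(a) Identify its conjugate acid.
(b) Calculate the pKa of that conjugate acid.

(a) The conjugate acid is formed by adding one H⁺ to OCl⁻, giving HOCl. (b) pKa = -log(Ka) = -log(2.56e-08) = 7.59.

Conjugate acid: HOCl; pK_a = 7.59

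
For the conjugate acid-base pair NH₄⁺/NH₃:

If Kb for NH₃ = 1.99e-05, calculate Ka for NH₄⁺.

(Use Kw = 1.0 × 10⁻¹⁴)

For a conjugate pair Ka × Kb = Kw, so Ka = Kw/Kb = 1.0 × 10⁻¹⁴ / 1.99e-05 = 5.03e-10.

K_a = 5.03e-10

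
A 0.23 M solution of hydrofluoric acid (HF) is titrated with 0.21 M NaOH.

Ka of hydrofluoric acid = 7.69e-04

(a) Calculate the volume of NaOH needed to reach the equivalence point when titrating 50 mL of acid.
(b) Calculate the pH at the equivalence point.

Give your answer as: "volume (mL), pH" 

moles acid = 0.23 × 50/1000 = 0.0115 mol; V_base = moles/0.21 × 1000 = 54.8 mL. At equivalence only the conjugate base is present: [A⁻] = 0.0115/0.105 = 1.0977e-01 M. Kb = Kw/Ka = 1.30e-11; [OH⁻] = √(Kb × [A⁻]) = 1.1948e-06; pOH = 5.92; pH = 14 - pOH = 8.08.

V = 54.8 mL, pH = 8.08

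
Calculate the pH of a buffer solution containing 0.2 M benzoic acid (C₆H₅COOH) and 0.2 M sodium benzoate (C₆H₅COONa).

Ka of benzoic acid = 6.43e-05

pKa = -log(6.43e-05) = 4.19. pH = pKa + log([A⁻]/[HA]) = 4.19 + log(0.2/0.2)

pH = 4.19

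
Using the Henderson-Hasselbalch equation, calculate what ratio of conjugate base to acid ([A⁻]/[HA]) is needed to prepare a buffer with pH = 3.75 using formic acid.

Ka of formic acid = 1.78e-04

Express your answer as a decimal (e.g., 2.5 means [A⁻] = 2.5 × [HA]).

pKa = -log(1.78e-04) = 3.7496. pH = pKa + log([A⁻]/[HA]), so log([A⁻]/[HA]) = pH − pKa = 3.75 − 3.7496 = 0.0004. [A⁻]/[HA] = 10^(0.0004) = 1.00

[A⁻]/[HA] = 1.00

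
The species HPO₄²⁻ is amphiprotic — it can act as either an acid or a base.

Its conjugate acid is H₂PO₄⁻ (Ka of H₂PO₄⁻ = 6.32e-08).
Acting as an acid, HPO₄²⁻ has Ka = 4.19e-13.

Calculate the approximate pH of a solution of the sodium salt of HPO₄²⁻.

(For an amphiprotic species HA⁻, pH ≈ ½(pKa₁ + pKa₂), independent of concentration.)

pKa₁ = -log(6.32e-08) = 7.20; pKa₂ = -log(4.19e-13) = 12.38. For an amphiprotic species, pH ≈ ½(pKa₁ + pKa₂) = ½(7.20 + 12.38) = 9.79.

pH = 9.79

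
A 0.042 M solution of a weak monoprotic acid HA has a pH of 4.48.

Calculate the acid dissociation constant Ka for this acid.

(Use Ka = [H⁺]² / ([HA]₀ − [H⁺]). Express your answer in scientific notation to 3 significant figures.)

[H⁺] = 10^(−pH) = 10^(−4.48) = 3.311e-05 M. For HA ⇌ H⁺ + A⁻, Ka = [H⁺][A⁻]/[HA] = [H⁺]² / ([HA]₀ − [H⁺]) = (3.311e-05)² / (0.042 − 3.311e-05) = 2.61e-08.

K_a = 2.61e-08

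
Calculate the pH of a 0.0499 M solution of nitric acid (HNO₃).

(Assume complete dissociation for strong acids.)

[H⁺] = 0.0499 M for strong acid. pH = -log[H⁺] = -log(0.0499)

pH = 1.30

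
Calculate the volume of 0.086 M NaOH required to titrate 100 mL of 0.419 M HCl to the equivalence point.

At equivalence: moles acid = moles base. moles HCl = 0.419 × 100/1000 = 0.0419 mol. V_base = moles / 0.086 × 1000 = 487.2 mL.

V_{base} = 487.2 mL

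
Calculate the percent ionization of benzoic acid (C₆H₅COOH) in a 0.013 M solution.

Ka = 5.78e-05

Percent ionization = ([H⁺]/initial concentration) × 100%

Using Ka equilibrium: x² + Ka×x - Ka×C = 0. Solving: [H⁺] = 8.3841e-04. Percent = (8.3841e-04/0.013) × 100

Percent ionization = 6.45%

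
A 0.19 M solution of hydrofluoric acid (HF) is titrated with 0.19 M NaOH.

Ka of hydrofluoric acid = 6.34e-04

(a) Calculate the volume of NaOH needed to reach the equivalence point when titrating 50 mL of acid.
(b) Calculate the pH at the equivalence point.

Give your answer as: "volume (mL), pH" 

moles acid = 0.19 × 50/1000 = 0.0095 mol; V_base = moles/0.19 × 1000 = 50.0 mL. At equivalence only the conjugate base is present: [A⁻] = 0.0095/0.100 = 9.5000e-02 M. Kb = Kw/Ka = 1.58e-11; [OH⁻] = √(Kb × [A⁻]) = 1.2241e-06; pOH = 5.91; pH = 14 - pOH = 8.09.

V = 50.0 mL, pH = 8.09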